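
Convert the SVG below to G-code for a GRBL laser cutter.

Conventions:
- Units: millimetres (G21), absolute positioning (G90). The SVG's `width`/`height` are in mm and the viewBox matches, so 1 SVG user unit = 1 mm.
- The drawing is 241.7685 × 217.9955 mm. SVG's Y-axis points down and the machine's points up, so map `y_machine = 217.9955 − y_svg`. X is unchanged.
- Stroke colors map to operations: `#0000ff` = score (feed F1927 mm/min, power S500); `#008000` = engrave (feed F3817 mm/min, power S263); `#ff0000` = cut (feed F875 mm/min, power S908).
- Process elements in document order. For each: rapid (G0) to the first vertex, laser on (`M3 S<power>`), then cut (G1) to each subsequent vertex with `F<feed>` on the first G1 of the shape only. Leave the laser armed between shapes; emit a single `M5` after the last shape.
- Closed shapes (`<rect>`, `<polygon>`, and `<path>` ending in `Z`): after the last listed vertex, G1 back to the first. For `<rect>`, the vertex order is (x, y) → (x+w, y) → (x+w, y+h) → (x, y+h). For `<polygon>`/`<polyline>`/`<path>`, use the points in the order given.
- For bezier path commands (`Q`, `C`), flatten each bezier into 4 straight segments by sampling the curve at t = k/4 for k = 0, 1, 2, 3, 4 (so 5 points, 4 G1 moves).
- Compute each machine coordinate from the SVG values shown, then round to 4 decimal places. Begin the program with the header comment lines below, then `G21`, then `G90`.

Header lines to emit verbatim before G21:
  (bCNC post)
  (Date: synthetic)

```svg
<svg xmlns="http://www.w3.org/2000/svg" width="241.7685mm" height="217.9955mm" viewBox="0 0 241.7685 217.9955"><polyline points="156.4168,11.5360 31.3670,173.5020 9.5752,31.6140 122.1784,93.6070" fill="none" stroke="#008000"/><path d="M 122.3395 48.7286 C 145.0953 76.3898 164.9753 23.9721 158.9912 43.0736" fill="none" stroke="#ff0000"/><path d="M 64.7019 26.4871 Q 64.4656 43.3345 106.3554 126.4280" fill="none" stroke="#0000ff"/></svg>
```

(bCNC post)
(Date: synthetic)
G21
G90
G0 X156.4168 Y206.4595
M3 S263
G1 X31.3670 Y44.4935 F3817
G1 X9.5752 Y186.3815
G1 X122.1784 Y124.3885
G0 X122.3395 Y169.2669
M3 S908
G1 X138.5079 Y161.1671 F875
G1 X151.4428 Y168.8845
G1 X158.9889 Y178.2069
G1 X158.9912 Y174.9219
G0 X64.7019 Y191.5084
M3 S500
G1 X67.2166 Y178.9443 F1927
G1 X74.9971 Y158.0995
G1 X88.0434 Y128.9739
G1 X106.3554 Y91.5675
M5

1 u = 1 mm; y_m = 217.9955 − y.

[1] `<polyline>` open polyline, #008000→engrave S263 F3817: (156.4168,206.4595) → (31.3670,44.4935) → (9.5752,186.3815) → (122.1784,124.3885)

[2] `<path>` cubic bezier, #ff0000→cut S908 F875: (122.3395,169.2669) → (138.5079,161.1671) → (151.4428,168.8845) → (158.9889,178.2069) → (158.9912,174.9219)

[3] `<path>` quadratic bezier, #0000ff→score S500 F1927: (64.7019,191.5084) → (67.2166,178.9443) → (74.9971,158.0995) → (88.0434,128.9739) → (106.3554,91.5675)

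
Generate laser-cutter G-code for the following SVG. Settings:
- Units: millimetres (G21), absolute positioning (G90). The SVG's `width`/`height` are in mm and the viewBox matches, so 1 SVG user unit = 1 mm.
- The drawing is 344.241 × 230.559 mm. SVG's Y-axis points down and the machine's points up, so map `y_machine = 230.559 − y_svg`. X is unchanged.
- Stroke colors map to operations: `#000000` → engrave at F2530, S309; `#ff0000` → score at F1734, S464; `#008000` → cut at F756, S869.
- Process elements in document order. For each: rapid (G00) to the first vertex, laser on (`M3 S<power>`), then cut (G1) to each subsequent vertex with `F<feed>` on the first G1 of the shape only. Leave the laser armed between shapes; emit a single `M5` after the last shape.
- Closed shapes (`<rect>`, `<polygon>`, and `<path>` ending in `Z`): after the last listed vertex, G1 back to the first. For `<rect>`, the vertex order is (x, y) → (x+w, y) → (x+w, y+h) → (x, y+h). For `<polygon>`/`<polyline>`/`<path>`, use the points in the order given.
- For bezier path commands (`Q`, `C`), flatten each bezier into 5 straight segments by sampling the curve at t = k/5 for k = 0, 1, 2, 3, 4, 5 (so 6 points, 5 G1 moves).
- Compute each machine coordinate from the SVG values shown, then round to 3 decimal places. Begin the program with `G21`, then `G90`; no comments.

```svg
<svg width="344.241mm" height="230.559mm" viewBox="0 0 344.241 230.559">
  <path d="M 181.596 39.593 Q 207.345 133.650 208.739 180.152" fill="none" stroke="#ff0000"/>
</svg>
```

G21
G90
G00 X181.596 Y190.966
M3 S464
G1 X190.921 Y155.245 F1734
G1 X198.298 Y123.329
G1 X203.727 Y95.217
G1 X207.207 Y70.910
G1 X208.739 Y50.407
M5

1 u = 1 mm; y_m = 230.559 − y.

[1] `<path>` quadratic bezier, #ff0000→score S464 F1734: (181.596,190.966) → (190.921,155.245) → (198.298,123.329) → (203.727,95.217) → (207.207,70.910) → (208.739,50.407)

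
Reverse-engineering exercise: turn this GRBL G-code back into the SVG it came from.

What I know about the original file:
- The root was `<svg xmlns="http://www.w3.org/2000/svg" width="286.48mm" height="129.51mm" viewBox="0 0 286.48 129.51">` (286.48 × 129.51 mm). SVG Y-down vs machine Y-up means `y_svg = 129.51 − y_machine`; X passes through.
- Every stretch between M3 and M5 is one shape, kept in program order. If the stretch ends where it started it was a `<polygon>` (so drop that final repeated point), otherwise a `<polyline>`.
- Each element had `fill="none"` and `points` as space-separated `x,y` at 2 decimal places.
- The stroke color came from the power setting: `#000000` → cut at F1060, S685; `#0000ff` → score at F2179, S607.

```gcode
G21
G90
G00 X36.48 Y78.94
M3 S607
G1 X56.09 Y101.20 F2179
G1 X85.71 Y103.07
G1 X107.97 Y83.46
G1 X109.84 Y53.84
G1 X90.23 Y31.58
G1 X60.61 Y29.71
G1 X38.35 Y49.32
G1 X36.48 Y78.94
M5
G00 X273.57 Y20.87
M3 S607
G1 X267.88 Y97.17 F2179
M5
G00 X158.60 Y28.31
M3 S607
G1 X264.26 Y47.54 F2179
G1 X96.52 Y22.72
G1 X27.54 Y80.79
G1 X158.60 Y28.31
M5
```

Machine Y-up, SVG Y-down with viewBox height 129.51, so y_svg = 129.51 − y_machine; X carries over. Every run uses S607, so all elements get stroke `#0000ff` (score).

Run 1: The run returns to its start, so emit a `<polygon>` with points (Y-flipped): 36.48,50.57 56.09,28.31 85.71,26.44 107.97,46.05 109.84,75.67 90.23,97.93 60.61,99.80 38.35,80.19.

Run 2: The run is open, so emit a `<polyline>` with points (Y-flipped): 273.57,108.64 267.88,32.34.

Run 3: The run returns to its start, so emit a `<polygon>` with points (Y-flipped): 158.60,101.20 264.26,81.97 96.52,106.79 27.54,48.72.

<svg xmlns="http://www.w3.org/2000/svg" width="286.48mm" height="129.51mm" viewBox="0 0 286.48 129.51">
  <polygon points="36.48,50.57 56.09,28.31 85.71,26.44 107.97,46.05 109.84,75.67 90.23,97.93 60.61,99.80 38.35,80.19" fill="none" stroke="#0000ff"/>
  <polyline points="273.57,108.64 267.88,32.34" fill="none" stroke="#0000ff"/>
  <polygon points="158.60,101.20 264.26,81.97 96.52,106.79 27.54,48.72" fill="none" stroke="#0000ff"/>
</svg>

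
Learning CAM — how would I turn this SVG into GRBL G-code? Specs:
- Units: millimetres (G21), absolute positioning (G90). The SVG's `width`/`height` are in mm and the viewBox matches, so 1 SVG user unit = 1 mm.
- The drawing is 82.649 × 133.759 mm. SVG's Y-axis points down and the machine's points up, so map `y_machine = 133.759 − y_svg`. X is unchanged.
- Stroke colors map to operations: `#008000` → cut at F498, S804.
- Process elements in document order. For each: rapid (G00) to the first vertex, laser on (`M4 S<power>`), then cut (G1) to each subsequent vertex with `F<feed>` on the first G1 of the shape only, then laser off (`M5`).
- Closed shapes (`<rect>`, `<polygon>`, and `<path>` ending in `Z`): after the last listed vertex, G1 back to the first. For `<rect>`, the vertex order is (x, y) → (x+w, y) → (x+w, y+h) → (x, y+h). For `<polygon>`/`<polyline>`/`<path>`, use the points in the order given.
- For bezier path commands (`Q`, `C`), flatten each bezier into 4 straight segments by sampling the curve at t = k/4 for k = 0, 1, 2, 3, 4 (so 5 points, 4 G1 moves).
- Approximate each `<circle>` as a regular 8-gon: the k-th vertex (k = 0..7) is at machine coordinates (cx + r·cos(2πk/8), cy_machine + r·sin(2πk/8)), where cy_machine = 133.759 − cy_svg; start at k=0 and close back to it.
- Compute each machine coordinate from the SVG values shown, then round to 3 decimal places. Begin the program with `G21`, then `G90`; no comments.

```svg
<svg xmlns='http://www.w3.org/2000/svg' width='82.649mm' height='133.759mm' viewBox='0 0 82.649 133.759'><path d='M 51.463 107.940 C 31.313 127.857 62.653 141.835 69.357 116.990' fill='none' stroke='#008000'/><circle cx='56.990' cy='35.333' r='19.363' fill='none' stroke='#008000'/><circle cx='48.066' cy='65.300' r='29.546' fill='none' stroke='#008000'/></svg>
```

1 u = 1 mm; y_m = 133.759 − y.

[1] `<path>` cubic bezier, #008000→cut S804 F498: (51.463,25.819) → (44.815,12.509) → (50.340,4.508) → (60.899,4.901) → (69.357,16.769)

[2] `<circle>` circle, #008000→cut S804 F498: (76.353,98.426) → (70.682,112.118) → (56.990,117.789) → (43.298,112.118) → (37.627,98.426) → (43.298,84.734) → (56.990,79.063) → (70.682,84.734) → (76.353,98.426) (closed)

[3] `<circle>` circle, #008000→cut S804 F498: (77.612,68.459) → (68.958,89.351) → (48.066,98.005) → (27.174,89.351) → (18.520,68.459) → (27.174,47.567) → (48.066,38.913) → (68.958,47.567) → (77.612,68.459) (closed)

G21
G90
G00 X51.463 Y25.819
M4 S804
G1 X44.815 Y12.509 F498
G1 X50.340 Y4.508
G1 X60.899 Y4.901
G1 X69.357 Y16.769
M5
G00 X76.353 Y98.426
M4 S804
G1 X70.682 Y112.118 F498
G1 X56.990 Y117.789
G1 X43.298 Y112.118
G1 X37.627 Y98.426
G1 X43.298 Y84.734
G1 X56.990 Y79.063
G1 X70.682 Y84.734
G1 X76.353 Y98.426
M5
G00 X77.612 Y68.459
M4 S804
G1 X68.958 Y89.351 F498
G1 X48.066 Y98.005
G1 X27.174 Y89.351
G1 X18.520 Y68.459
G1 X27.174 Y47.567
G1 X48.066 Y38.913
G1 X68.958 Y47.567
G1 X77.612 Y68.459
M5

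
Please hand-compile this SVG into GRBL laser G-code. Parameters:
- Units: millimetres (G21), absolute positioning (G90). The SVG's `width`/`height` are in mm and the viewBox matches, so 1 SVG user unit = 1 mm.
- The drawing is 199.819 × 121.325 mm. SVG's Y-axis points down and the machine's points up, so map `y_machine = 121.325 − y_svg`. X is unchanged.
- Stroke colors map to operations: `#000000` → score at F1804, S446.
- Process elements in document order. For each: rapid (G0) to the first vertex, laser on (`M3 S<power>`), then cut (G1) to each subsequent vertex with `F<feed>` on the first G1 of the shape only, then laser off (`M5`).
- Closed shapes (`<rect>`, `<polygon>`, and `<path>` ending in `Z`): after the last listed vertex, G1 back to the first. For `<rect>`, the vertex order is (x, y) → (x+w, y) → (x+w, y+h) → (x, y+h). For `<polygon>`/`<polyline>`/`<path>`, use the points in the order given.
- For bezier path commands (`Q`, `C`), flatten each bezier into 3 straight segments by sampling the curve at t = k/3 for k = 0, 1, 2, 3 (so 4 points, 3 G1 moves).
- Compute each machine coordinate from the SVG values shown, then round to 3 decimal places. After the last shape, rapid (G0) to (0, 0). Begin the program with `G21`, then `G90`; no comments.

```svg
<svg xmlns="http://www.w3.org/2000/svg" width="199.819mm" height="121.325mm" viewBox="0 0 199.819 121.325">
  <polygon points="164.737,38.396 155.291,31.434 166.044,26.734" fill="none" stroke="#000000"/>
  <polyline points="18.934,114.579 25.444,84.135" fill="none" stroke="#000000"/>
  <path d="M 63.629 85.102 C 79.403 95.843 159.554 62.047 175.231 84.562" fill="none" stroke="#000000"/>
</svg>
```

G21
G90
G0 X164.737 Y82.929
M3 S446
G1 X155.291 Y89.891 F1804
G1 X166.044 Y94.591
G1 X164.737 Y82.929
M5
G0 X18.934 Y6.746
M3 S446
G1 X25.444 Y37.190 F1804
M5
G0 X63.629 Y36.223
M3 S446
G1 X96.090 Y36.593 F1804
G1 X142.835 Y44.243
G1 X175.231 Y36.763
M5
G0 X0.000 Y0.000

Since the viewBox matches the mm dimensions, user units are millimetres directly. The only transform is the Y-flip y_m = 121.325 − y_svg.

Shape 1 is a regular polygon drawn with `<polygon>`. Its stroke #000000 means score at S446, F1804. After flipping Y the toolpath is (164.737,82.929) → (155.291,89.891) → (166.044,94.591) → (164.737,82.929), returning to the start.

Shape 2 is a line segment drawn with `<polyline>`. Its stroke #000000 means score at S446, F1804. After flipping Y the toolpath is (18.934,6.746) → (25.444,37.190).

Shape 3 is a cubic bezier drawn with `<path>`. Its stroke #000000 means score at S446, F1804. After flipping Y the toolpath is (63.629,36.223) → (96.090,36.593) → (142.835,44.243) → (175.231,36.763).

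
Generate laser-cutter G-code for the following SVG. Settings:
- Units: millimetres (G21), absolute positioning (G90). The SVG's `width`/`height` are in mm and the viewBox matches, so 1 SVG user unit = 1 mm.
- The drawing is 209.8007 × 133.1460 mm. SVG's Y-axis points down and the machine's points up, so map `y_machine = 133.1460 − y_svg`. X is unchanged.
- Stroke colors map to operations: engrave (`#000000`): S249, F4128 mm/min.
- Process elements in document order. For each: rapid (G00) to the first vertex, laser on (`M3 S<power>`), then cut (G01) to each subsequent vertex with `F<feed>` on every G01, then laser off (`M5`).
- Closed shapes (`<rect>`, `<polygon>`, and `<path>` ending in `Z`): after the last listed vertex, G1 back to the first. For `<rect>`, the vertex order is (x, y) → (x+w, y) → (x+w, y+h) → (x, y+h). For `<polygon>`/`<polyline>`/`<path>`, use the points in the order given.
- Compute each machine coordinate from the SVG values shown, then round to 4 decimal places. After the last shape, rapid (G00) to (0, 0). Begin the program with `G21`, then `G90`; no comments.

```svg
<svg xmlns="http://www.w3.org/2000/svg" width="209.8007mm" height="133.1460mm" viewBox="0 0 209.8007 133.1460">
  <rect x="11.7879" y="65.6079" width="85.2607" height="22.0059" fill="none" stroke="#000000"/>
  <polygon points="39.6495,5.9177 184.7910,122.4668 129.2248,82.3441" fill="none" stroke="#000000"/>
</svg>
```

G21
G90
G00 X11.7879 Y67.5381
M3 S249
G01 X97.0486 Y67.5381 F4128
G01 X97.0486 Y45.5322 F4128
G01 X11.7879 Y45.5322 F4128
G01 X11.7879 Y67.5381 F4128
M5
G00 X39.6495 Y127.2283
M3 S249
G01 X184.7910 Y10.6792 F4128
G01 X129.2248 Y50.8019 F4128
G01 X39.6495 Y127.2283 F4128
M5
G00 X0.0000 Y0.0000

Since the viewBox matches the mm dimensions, user units are millimetres directly. The only transform is the Y-flip y_m = 133.1460 − y_svg.

Shape 1 is a rectangle drawn with `<rect>`. Its stroke #000000 means engrave at S249, F4128. After flipping Y the toolpath is (11.7879,67.5381) → (97.0486,67.5381) → (97.0486,45.5322) → (11.7879,45.5322) → (11.7879,67.5381), returning to the start.

Shape 2 is a closed polygon drawn with `<polygon>`. Its stroke #000000 means engrave at S249, F4128. After flipping Y the toolpath is (39.6495,127.2283) → (184.7910,10.6792) → (129.2248,50.8019) → (39.6495,127.2283), returning to the start.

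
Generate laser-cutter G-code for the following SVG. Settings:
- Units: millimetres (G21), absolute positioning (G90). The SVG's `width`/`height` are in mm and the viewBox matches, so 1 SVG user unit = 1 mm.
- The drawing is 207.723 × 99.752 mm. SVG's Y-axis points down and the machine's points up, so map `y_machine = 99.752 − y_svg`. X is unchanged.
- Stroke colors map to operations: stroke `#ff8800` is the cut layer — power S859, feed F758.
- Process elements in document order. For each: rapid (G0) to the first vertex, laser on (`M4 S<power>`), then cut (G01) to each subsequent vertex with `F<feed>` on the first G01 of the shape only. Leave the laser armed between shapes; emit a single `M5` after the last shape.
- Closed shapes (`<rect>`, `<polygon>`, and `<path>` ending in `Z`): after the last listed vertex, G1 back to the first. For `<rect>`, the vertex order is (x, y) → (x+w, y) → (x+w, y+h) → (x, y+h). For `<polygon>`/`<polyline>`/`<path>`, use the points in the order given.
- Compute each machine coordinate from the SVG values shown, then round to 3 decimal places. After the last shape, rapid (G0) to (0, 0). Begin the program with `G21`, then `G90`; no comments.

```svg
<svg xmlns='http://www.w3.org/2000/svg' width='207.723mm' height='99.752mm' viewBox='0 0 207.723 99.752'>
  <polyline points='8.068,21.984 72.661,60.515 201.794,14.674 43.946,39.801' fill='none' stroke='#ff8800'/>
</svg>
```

viewBox `0 0 207.723 99.752` with mm width/height → 1 unit = 1 mm. Flip: y_m = 99.752 − y_svg.

**Shape 1** — `<polyline>` open polyline, stroke `#ff8800` → cut (S859, F758). Machine vertices: (8.068,77.768) → (72.661,39.237) → (201.794,85.078) → (43.946,59.951). Open path.

G21
G90
G0 X8.068 Y77.768
M4 S859
G01 X72.661 Y39.237 F758
G01 X201.794 Y85.078
G01 X43.946 Y59.951
M5
G0 X0.000 Y0.000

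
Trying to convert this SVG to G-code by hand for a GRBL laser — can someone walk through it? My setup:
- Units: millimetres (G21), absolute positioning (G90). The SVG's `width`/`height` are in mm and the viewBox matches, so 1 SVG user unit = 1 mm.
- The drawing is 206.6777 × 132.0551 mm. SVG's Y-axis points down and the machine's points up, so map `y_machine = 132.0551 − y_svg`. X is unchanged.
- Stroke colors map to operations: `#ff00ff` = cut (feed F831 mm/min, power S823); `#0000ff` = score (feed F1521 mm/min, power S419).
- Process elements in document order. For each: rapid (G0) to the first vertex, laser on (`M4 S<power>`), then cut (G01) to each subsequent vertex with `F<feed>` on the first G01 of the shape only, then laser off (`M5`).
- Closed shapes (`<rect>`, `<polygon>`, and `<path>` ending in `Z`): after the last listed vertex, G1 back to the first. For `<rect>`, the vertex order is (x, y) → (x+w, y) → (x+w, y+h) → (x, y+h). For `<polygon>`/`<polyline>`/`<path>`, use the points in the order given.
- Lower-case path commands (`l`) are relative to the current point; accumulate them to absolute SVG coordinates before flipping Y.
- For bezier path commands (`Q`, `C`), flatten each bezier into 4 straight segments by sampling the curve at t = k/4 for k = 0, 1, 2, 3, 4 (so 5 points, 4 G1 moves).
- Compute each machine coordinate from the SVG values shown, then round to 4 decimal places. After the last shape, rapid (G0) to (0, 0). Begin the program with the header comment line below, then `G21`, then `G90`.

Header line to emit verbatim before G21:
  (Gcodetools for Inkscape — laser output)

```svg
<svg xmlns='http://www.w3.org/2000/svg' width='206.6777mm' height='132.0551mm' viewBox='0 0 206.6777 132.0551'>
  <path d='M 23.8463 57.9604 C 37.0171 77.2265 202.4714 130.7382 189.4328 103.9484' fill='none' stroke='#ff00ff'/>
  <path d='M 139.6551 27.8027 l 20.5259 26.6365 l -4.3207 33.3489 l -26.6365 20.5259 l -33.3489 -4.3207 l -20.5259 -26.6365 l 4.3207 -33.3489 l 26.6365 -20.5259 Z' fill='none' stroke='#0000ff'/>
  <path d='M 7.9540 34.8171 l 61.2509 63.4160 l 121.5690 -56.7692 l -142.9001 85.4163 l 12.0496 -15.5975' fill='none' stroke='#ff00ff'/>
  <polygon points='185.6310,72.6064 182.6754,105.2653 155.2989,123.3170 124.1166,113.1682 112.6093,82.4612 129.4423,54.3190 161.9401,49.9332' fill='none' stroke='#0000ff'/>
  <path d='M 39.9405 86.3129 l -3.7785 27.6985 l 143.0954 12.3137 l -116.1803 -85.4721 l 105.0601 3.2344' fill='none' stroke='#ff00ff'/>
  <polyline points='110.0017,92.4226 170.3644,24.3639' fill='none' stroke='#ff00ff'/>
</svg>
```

(Gcodetools for Inkscape — laser output)
G21
G90
G0 X23.8463 Y74.0947
M4 S823
G01 X57.1092 Y55.0139 F831
G01 X116.4681 Y33.8297
G01 X170.9127 Y21.2811
G01 X189.4328 Y28.1067
M5
G0 X139.6551 Y104.2524
M4 S419
G01 X160.1810 Y77.6159 F1521
G01 X155.8603 Y44.2670
G01 X129.2238 Y23.7411
G01 X95.8749 Y28.0618
G01 X75.3490 Y54.6983
G01 X79.6697 Y88.0472
G01 X106.3062 Y108.5731
G01 X139.6551 Y104.2524
M5
G0 X7.9540 Y97.2380
M4 S823
G01 X69.2049 Y33.8220 F831
G01 X190.7739 Y90.5912
G01 X47.8738 Y5.1749
G01 X59.9234 Y20.7724
M5
G0 X185.6310 Y59.4487
M4 S419
G01 X182.6754 Y26.7898 F1521
G01 X155.2989 Y8.7381
G01 X124.1166 Y18.8869
G01 X112.6093 Y49.5939
G01 X129.4423 Y77.7361
G01 X161.9401 Y82.1219
G01 X185.6310 Y59.4487
M5
G0 X39.9405 Y45.7422
M4 S823
G01 X36.1620 Y18.0437 F831
G01 X179.2574 Y5.7300
G01 X63.0771 Y91.2021
G01 X168.1372 Y87.9677
M5
G0 X110.0017 Y39.6325
M4 S823
G01 X170.3644 Y107.6912 F831
M5
G0 X0.0000 Y0.0000

1 u = 1 mm; y_m = 132.0551 − y.

[1] `<path>` cubic bezier, #ff00ff→cut S823 F831: (23.8463,74.0947) → (57.1092,55.0139) → (116.4681,33.8297) → (170.9127,21.2811) → (189.4328,28.1067)

[2] `<path>` regular polygon, #0000ff→score S419 F1521: (139.6551,104.2524) → (160.1810,77.6159) → (155.8603,44.2670) → (129.2238,23.7411) → (95.8749,28.0618) → (75.3490,54.6983) → (79.6697,88.0472) → (106.3062,108.5731) → (139.6551,104.2524) (closed)

[3] `<path>` open polyline, #ff00ff→cut S823 F831: (7.9540,97.2380) → (69.2049,33.8220) → (190.7739,90.5912) → (47.8738,5.1749) → (59.9234,20.7724)

[4] `<polygon>` regular polygon, #0000ff→score S419 F1521: (185.6310,59.4487) → (182.6754,26.7898) → (155.2989,8.7381) → (124.1166,18.8869) → (112.6093,49.5939) → (129.4423,77.7361) → (161.9401,82.1219) → (185.6310,59.4487) (closed)

[5] `<path>` open polyline, #ff00ff→cut S823 F831: (39.9405,45.7422) → (36.1620,18.0437) → (179.2574,5.7300) → (63.0771,91.2021) → (168.1372,87.9677)

[6] `<polyline>` line segment, #ff00ff→cut S823 F831: (110.0017,39.6325) → (170.3644,107.6912)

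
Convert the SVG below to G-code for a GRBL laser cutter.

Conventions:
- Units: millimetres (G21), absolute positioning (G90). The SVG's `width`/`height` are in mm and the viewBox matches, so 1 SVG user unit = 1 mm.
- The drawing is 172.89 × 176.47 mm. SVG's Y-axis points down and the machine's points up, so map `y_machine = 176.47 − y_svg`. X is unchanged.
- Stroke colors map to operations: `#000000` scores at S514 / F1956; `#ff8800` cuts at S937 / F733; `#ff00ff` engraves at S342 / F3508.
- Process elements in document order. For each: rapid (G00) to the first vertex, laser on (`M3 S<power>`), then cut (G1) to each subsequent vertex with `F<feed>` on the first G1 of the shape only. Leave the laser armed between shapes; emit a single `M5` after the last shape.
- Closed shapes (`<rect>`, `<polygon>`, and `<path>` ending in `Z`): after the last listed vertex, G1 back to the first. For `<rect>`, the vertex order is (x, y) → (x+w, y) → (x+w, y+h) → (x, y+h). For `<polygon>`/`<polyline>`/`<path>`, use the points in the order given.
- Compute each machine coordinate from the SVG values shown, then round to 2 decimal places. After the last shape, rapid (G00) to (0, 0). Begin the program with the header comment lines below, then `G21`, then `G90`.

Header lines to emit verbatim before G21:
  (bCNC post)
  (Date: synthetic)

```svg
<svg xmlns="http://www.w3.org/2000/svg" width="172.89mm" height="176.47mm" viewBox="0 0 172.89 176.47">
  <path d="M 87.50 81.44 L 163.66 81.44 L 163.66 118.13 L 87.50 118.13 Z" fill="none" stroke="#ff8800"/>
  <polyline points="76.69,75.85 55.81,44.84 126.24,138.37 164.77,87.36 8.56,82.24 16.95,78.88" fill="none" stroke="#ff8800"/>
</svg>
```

(bCNC post)
(Date: synthetic)
G21
G90
G00 X87.50 Y95.03
M3 S937
G1 X163.66 Y95.03 F733
G1 X163.66 Y58.34
G1 X87.50 Y58.34
G1 X87.50 Y95.03
G00 X76.69 Y100.62
M3 S937
G1 X55.81 Y131.63 F733
G1 X126.24 Y38.10
G1 X164.77 Y89.11
G1 X8.56 Y94.23
G1 X16.95 Y97.59
M5
G00 X0.00 Y0.00

Since the viewBox matches the mm dimensions, user units are millimetres directly. The only transform is the Y-flip y_m = 176.47 − y_svg.

Shape 1 is a rectangle drawn with `<path>`. Its stroke #ff8800 means cut at S937, F733. After flipping Y the toolpath is (87.50,95.03) → (163.66,95.03) → (163.66,58.34) → (87.50,58.34) → (87.50,95.03), returning to the start.

Shape 2 is a open polyline drawn with `<polyline>`. Its stroke #ff8800 means cut at S937, F733. After flipping Y the toolpath is (76.69,100.62) → (55.81,131.63) → (126.24,38.10) → (164.77,89.11) → (8.56,94.23) → (16.95,97.59).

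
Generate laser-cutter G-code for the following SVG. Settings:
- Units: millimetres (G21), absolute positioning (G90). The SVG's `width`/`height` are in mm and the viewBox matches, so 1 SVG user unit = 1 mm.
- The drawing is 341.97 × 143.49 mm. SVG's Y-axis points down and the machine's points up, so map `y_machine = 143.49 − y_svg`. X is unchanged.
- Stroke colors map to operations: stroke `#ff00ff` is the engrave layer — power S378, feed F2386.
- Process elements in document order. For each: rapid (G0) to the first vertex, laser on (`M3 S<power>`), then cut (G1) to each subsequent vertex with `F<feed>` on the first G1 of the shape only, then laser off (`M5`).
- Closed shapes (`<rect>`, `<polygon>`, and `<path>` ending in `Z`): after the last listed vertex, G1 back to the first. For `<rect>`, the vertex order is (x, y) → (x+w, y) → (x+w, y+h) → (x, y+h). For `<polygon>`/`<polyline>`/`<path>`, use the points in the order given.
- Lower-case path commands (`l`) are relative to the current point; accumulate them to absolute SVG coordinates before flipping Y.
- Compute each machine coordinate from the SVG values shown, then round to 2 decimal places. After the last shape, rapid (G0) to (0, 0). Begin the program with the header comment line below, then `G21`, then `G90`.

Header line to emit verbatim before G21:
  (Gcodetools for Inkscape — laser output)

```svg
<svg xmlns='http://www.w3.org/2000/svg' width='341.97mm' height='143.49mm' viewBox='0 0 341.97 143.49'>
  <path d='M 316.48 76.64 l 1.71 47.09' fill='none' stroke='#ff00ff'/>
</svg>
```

viewBox `0 0 341.97 143.49` with mm width/height → 1 unit = 1 mm. Flip: y_m = 143.49 − y_svg.

**Shape 1** — `<path>` line segment, stroke `#ff00ff` → engrave (S378, F2386). Machine vertices: (316.48,66.85) → (318.19,19.76). Open path.

(Gcodetools for Inkscape — laser output)
G21
G90
G0 X316.48 Y66.85
M3 S378
G1 X318.19 Y19.76 F2386
M5
G0 X0.00 Y0.00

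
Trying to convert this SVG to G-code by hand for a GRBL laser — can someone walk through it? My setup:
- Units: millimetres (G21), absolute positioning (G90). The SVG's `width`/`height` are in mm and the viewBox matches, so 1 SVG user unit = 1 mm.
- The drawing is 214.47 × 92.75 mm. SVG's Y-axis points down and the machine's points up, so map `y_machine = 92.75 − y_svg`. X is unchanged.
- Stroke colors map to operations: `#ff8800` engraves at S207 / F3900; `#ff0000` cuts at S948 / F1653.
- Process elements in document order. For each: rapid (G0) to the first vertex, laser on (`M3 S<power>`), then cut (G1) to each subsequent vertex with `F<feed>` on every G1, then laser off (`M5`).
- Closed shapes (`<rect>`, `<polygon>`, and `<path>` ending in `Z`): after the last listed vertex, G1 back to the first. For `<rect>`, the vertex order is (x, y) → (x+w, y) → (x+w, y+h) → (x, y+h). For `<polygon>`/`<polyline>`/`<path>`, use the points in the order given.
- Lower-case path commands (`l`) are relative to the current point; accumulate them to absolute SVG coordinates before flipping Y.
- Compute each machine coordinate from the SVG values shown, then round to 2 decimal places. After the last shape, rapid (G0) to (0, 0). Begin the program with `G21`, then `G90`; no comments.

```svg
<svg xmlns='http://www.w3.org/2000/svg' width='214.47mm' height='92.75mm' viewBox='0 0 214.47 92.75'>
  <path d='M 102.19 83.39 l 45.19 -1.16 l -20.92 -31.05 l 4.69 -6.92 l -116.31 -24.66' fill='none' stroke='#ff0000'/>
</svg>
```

G21
G90
G0 X102.19 Y9.36
M3 S948
G1 X147.38 Y10.52 F1653
G1 X126.46 Y41.57 F1653
G1 X131.15 Y48.49 F1653
G1 X14.84 Y73.15 F1653
M5
G0 X0.00 Y0.00

Since the viewBox matches the mm dimensions, user units are millimetres directly. The only transform is the Y-flip y_m = 92.75 − y_svg.

Shape 1 is a open polyline drawn with `<path>`. Its stroke #ff0000 means cut at S948, F1653. After flipping Y the toolpath is (102.19,9.36) → (147.38,10.52) → (126.46,41.57) → (131.15,48.49) → (14.84,73.15).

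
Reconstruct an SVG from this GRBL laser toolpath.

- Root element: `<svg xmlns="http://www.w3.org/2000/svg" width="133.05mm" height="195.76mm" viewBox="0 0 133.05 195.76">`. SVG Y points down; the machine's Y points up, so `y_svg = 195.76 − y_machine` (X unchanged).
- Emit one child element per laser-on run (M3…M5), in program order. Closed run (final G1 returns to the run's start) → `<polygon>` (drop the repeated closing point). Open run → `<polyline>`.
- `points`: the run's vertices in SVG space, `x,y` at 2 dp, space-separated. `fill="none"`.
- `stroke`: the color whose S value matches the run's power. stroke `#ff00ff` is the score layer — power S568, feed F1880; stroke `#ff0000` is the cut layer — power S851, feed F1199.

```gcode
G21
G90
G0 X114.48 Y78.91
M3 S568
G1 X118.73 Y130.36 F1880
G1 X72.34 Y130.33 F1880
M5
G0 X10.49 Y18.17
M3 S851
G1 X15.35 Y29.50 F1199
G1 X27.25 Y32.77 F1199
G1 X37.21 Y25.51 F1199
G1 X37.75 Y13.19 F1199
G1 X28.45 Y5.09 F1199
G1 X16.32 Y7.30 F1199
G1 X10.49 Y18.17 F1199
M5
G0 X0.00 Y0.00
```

<svg xmlns="http://www.w3.org/2000/svg" width="133.05mm" height="195.76mm" viewBox="0 0 133.05 195.76">
  <polyline points="114.48,116.85 118.73,65.40 72.34,65.43" fill="none" stroke="#ff00ff"/>
  <polygon points="10.49,177.59 15.35,166.26 27.25,162.99 37.21,170.25 37.75,182.57 28.45,190.67 16.32,188.46" fill="none" stroke="#ff0000"/>
</svg>

Machine Y-up, SVG Y-down with viewBox height 195.76, so y_svg = 195.76 − y_machine; X carries over.

Run 1: power S568 maps to stroke `#ff00ff` (score). The run is open, so emit a `<polyline>` with points (Y-flipped): 114.48,116.85 118.73,65.40 72.34,65.43.

Run 2: the run's S851 means `#ff0000` (cut). The run returns to its start, so emit a `<polygon>` with points (Y-flipped): 10.49,177.59 15.35,166.26 27.25,162.99 37.21,170.25 37.75,182.57 28.45,190.67 16.32,188.46.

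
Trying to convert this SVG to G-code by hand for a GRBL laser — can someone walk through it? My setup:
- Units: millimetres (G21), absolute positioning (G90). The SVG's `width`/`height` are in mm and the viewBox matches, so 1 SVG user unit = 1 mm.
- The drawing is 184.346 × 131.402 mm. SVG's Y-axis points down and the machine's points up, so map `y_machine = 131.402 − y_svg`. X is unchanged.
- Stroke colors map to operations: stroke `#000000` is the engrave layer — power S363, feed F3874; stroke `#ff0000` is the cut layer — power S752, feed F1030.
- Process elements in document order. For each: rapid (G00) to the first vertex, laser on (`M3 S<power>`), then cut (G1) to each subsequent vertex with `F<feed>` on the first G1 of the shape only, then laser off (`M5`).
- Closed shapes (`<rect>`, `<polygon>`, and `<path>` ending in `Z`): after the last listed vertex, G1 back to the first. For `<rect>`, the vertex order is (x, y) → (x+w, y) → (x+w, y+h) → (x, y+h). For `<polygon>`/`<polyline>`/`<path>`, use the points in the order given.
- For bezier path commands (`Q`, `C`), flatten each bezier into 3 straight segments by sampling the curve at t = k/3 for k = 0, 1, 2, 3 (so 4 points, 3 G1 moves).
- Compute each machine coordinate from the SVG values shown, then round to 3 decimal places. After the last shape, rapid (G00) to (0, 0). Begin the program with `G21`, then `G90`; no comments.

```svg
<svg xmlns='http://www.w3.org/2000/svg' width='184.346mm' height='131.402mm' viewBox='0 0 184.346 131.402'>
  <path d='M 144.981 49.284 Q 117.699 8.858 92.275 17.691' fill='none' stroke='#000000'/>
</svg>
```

G21
G90
G00 X144.981 Y82.118
M3 S363
G1 X126.999 Y103.595 F3874
G1 X109.431 Y114.126
G1 X92.275 Y113.711
M5
G00 X0.000 Y0.000

Since the viewBox matches the mm dimensions, user units are millimetres directly. The only transform is the Y-flip y_m = 131.402 − y_svg.

Shape 1 is a quadratic bezier drawn with `<path>`. Its stroke #000000 means engrave at S363, F3874. After flipping Y the toolpath is (144.981,82.118) → (126.999,103.595) → (109.431,114.126) → (92.275,113.711).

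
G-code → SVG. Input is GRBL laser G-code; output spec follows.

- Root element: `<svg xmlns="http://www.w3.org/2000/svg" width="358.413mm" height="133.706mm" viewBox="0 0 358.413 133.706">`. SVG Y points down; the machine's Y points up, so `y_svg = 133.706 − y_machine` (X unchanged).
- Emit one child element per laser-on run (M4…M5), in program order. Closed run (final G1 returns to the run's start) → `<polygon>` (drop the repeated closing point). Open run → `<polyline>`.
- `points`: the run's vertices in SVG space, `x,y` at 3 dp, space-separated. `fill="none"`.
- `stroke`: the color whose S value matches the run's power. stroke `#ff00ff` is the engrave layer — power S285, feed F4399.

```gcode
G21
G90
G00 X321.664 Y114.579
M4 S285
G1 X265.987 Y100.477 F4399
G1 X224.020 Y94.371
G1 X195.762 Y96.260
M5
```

<svg xmlns="http://www.w3.org/2000/svg" width="358.413mm" height="133.706mm" viewBox="0 0 358.413 133.706">
  <polyline points="321.664,19.127 265.987,33.229 224.020,39.335 195.762,37.446" fill="none" stroke="#ff00ff"/>
</svg>

y_svg = 133.706 − y_m. Every run uses S285, so all elements get stroke `#ff00ff` (engrave).

[1] open run; points: 321.664,19.127 265.987,33.229 224.020,39.335 195.762,37.446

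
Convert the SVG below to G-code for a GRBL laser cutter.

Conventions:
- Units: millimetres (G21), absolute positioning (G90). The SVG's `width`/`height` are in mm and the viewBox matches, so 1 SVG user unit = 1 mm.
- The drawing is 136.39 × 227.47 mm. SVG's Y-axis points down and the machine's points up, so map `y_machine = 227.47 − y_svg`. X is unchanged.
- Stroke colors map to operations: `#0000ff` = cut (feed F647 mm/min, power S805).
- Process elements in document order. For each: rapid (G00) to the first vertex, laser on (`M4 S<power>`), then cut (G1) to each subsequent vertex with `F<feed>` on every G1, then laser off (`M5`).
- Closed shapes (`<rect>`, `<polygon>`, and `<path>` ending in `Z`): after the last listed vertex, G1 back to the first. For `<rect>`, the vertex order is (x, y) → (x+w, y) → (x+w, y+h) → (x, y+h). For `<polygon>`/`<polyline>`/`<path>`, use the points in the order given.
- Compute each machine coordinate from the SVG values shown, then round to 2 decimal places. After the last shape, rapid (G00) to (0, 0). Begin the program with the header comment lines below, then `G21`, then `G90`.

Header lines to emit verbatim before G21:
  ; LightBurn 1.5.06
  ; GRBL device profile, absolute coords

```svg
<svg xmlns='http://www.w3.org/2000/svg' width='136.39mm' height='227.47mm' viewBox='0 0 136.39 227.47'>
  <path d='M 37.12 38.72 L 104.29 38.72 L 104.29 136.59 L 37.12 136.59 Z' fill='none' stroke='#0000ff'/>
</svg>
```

; LightBurn 1.5.06
; GRBL device profile, absolute coords
G21
G90
G00 X37.12 Y188.75
M4 S805
G1 X104.29 Y188.75 F647
G1 X104.29 Y90.88 F647
G1 X37.12 Y90.88 F647
G1 X37.12 Y188.75 F647
M5
G00 X0.00 Y0.00

viewBox `0 0 136.39 227.47` with mm width/height → 1 unit = 1 mm. Flip: y_m = 227.47 − y_svg.

**Shape 1** — `<path>` rectangle, stroke `#0000ff` → cut (S805, F647). Machine vertices: (37.12,188.75) → (104.29,188.75) → (104.29,90.88) → (37.12,90.88) → (37.12,188.75). Closed: final G1 returns to the first vertex.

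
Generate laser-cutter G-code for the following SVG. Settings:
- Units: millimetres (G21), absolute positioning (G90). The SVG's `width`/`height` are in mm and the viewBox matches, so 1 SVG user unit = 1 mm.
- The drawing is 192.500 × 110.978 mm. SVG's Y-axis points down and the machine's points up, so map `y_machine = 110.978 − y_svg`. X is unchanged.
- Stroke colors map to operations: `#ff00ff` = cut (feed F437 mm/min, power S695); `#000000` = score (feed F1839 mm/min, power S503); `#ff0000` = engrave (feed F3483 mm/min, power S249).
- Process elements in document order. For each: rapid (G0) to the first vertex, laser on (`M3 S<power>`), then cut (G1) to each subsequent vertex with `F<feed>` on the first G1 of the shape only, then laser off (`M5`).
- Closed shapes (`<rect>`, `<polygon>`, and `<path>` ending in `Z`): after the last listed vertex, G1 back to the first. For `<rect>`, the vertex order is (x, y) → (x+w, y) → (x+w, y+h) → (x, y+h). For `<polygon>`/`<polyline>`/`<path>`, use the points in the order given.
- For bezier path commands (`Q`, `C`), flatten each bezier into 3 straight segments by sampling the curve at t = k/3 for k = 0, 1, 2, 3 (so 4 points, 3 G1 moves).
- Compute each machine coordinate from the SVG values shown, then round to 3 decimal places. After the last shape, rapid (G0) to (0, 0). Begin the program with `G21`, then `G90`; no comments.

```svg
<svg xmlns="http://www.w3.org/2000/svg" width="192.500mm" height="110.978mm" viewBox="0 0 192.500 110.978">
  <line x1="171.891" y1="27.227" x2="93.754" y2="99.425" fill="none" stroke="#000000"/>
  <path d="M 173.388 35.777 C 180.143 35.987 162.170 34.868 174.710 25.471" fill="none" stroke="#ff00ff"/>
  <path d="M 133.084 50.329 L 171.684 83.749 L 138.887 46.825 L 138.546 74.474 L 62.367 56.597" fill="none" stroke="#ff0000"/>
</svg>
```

G21
G90
G0 X171.891 Y83.751
M3 S503
G1 X93.754 Y11.553 F1839
M5
G0 X173.388 Y75.201
M3 S695
G1 X173.946 Y75.691 F437
G1 X170.295 Y78.612
G1 X174.710 Y85.507
M5
G0 X133.084 Y60.649
M3 S249
G1 X171.684 Y27.229 F3483
G1 X138.887 Y64.153
G1 X138.546 Y36.504
G1 X62.367 Y54.381
M5
G0 X0.000 Y0.000

1 u = 1 mm; y_m = 110.978 − y.

[1] `<line>` line segment, #000000→score S503 F1839: (171.891,83.751) → (93.754,11.553)

[2] `<path>` cubic bezier, #ff00ff→cut S695 F437: (173.388,75.201) → (173.946,75.691) → (170.295,78.612) → (174.710,85.507)

[3] `<path>` open polyline, #ff0000→engrave S249 F3483: (133.084,60.649) → (171.684,27.229) → (138.887,64.153) → (138.546,36.504) → (62.367,54.381)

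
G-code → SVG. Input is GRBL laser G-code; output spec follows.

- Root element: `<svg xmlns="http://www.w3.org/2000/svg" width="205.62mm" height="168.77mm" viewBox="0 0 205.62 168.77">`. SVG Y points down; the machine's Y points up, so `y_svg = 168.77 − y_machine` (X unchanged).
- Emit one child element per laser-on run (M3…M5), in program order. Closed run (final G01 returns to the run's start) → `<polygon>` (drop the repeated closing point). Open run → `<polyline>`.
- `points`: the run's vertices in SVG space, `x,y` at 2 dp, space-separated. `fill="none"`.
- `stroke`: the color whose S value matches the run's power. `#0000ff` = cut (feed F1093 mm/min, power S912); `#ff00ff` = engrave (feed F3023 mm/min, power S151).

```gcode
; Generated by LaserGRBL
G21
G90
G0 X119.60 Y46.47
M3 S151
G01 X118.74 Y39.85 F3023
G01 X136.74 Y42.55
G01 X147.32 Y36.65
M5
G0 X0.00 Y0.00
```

Machine Y-up, SVG Y-down with viewBox height 168.77, so y_svg = 168.77 − y_machine; X carries over. Every run uses S151, so all elements get stroke `#ff00ff` (engrave).

Run 1: The run is open, so emit a `<polyline>` with points (Y-flipped): 119.60,122.30 118.74,128.92 136.74,126.22 147.32,132.12.

<svg xmlns="http://www.w3.org/2000/svg" width="205.62mm" height="168.77mm" viewBox="0 0 205.62 168.77">
  <polyline points="119.60,122.30 118.74,128.92 136.74,126.22 147.32,132.12" fill="none" stroke="#ff00ff"/>
</svg>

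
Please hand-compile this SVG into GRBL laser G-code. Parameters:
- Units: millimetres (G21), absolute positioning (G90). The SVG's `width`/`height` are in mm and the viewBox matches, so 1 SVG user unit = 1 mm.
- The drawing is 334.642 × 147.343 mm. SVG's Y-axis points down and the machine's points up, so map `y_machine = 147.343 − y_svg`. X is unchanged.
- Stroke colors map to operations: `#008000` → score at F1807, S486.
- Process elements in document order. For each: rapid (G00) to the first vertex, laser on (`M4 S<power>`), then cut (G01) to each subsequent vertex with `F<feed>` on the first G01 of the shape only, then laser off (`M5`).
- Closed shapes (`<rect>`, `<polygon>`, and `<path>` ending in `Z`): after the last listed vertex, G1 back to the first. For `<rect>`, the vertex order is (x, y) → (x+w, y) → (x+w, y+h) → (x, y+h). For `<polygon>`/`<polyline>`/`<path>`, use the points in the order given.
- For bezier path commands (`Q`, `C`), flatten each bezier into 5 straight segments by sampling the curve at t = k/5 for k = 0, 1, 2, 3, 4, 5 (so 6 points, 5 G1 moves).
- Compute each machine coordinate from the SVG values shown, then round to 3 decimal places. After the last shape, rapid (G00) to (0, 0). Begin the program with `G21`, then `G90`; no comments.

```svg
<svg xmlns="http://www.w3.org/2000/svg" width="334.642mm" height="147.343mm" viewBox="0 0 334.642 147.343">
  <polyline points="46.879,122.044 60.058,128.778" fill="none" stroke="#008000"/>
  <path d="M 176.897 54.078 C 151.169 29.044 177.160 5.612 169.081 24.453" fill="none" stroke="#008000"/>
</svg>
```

Since the viewBox matches the mm dimensions, user units are millimetres directly. The only transform is the Y-flip y_m = 147.343 − y_svg.

Shape 1 is a line segment drawn with `<polyline>`. Its stroke #008000 means score at S486, F1807. After flipping Y the toolpath is (46.879,25.299) → (60.058,18.565).

Shape 2 is a cubic bezier drawn with `<path>`. Its stroke #008000 means score at S486, F1807. After flipping Y the toolpath is (176.897,93.265) → (166.980,107.768) → (165.358,119.934) → (167.913,127.811) → (170.526,129.447) → (169.081,122.890).

G21
G90
G00 X46.879 Y25.299
M4 S486
G01 X60.058 Y18.565 F1807
M5
G00 X176.897 Y93.265
M4 S486
G01 X166.980 Y107.768 F1807
G01 X165.358 Y119.934
G01 X167.913 Y127.811
G01 X170.526 Y129.447
G01 X169.081 Y122.890
M5
G00 X0.000 Y0.000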